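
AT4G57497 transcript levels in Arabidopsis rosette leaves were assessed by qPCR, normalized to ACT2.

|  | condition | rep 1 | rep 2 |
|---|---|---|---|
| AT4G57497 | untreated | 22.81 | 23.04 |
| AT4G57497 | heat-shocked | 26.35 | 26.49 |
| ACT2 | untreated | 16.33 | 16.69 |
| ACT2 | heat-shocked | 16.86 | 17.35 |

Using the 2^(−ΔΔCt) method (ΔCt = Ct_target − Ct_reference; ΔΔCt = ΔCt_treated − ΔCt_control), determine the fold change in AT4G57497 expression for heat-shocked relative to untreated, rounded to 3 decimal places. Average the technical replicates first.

Mean Ct: AT4G57497 untreated 22.925; AT4G57497 heat-shocked 26.420; ACT2 untreated 16.510; ACT2 heat-shocked 17.105
ΔCt(untreated) = 22.925 − 16.510 = 6.415
ΔCt(heat-shocked) = 26.420 − 17.105 = 9.315
ΔΔCt = 9.315 − 6.415 = 2.900
Fold change = 2^(−2.900) = 0.1340

0.134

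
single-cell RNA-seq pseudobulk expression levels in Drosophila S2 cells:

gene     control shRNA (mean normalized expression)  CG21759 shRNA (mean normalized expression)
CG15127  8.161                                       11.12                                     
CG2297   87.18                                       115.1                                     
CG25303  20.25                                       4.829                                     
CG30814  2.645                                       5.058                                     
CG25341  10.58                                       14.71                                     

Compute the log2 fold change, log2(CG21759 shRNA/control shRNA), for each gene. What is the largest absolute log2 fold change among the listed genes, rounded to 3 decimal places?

2.068

log2(11.12/8.161) = 0.446  (CG15127)
log2(115.1/87.18) = 0.401  (CG2297)
log2(4.829/20.25) = -2.068  (CG25303)
log2(5.058/2.645) = 0.935  (CG30814)
log2(14.71/10.58) = 0.475  (CG25341)
The largest magnitude belongs to CG25303.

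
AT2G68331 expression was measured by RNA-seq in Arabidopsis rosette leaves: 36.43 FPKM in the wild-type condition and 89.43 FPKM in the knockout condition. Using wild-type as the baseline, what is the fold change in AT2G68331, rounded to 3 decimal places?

Fold change = 89.43 / 36.43 = 2.4548
AT2G68331 is upregulated.

2.455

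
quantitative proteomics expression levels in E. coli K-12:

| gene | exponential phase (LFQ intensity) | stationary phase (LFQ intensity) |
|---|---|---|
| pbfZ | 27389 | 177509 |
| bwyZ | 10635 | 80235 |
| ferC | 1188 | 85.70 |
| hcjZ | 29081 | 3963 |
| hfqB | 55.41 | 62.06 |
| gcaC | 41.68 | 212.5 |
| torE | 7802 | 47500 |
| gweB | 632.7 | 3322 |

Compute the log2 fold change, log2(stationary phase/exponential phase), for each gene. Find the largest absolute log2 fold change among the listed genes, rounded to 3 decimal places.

3.793

log2(177509/27389) = 2.696  (pbfZ)
log2(80235/10635) = 2.915  (bwyZ)
log2(85.70/1188) = -3.793  (ferC)
log2(3963/29081) = -2.875  (hcjZ)
log2(62.06/55.41) = 0.164  (hfqB)
log2(212.5/41.68) = 2.350  (gcaC)
log2(47500/7802) = 2.606  (torE)
log2(3322/632.7) = 2.392  (gweB)
The largest magnitude belongs to ferC.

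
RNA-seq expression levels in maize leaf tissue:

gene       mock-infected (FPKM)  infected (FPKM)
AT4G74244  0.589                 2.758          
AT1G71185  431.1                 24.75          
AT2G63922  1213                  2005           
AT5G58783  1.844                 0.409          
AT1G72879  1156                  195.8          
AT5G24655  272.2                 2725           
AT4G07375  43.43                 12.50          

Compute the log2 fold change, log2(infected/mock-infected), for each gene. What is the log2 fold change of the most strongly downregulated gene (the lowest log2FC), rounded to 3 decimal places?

-4.123

log2(2.758/0.589) = 2.227  (AT4G74244)
log2(24.75/431.1) = -4.123  (AT1G71185)
log2(2005/1213) = 0.725  (AT2G63922)
log2(0.409/1.844) = -2.173  (AT5G58783)
log2(195.8/1156) = -2.562  (AT1G72879)
log2(2725/272.2) = 3.324  (AT5G24655)
log2(12.50/43.43) = -1.797  (AT4G07375)
AT1G71185 is most strongly downregulated.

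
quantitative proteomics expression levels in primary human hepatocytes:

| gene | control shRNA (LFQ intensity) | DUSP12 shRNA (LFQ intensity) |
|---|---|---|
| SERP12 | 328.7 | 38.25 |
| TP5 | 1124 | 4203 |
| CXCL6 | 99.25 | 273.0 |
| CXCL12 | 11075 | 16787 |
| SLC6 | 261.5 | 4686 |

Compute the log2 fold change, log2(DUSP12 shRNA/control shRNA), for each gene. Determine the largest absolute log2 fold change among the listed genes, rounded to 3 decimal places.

4.163

log2(38.25/328.7) = -3.103  (SERP12)
log2(4203/1124) = 1.903  (TP5)
log2(273.0/99.25) = 1.460  (CXCL6)
log2(16787/11075) = 0.600  (CXCL12)
log2(4686/261.5) = 4.163  (SLC6)
The largest magnitude belongs to SLC6.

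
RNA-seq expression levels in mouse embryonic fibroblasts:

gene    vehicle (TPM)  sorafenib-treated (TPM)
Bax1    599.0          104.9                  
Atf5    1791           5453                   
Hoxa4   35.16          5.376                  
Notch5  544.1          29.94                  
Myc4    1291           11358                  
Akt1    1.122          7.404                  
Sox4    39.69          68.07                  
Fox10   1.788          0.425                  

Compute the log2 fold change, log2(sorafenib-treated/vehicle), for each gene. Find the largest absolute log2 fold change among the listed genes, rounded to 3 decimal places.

log2(104.9/599.0) = -2.514  (Bax1)
log2(5453/1791) = 1.606  (Atf5)
log2(5.376/35.16) = -2.709  (Hoxa4)
log2(29.94/544.1) = -4.184  (Notch5)
log2(11358/1291) = 3.137  (Myc4)
log2(7.404/1.122) = 2.722  (Akt1)
log2(68.07/39.69) = 0.778  (Sox4)
log2(0.425/1.788) = -2.073  (Fox10)
The largest magnitude belongs to Notch5.

4.184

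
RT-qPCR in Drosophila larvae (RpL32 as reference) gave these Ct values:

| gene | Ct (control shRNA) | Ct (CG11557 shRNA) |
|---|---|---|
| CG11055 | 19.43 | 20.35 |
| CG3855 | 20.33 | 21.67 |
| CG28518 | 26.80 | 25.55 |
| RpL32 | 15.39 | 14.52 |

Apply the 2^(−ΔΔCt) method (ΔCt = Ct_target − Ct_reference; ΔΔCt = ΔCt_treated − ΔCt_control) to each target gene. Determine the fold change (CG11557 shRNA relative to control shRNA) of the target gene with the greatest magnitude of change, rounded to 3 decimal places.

CG11055: ΔΔCt = (20.35−14.52) − (19.43−15.39) = 5.83 − 4.04 = 1.79; fold change = 2^-1.79 = 0.289
CG3855: ΔΔCt = (21.67−14.52) − (20.33−15.39) = 7.15 − 4.94 = 2.21; fold change = 2^-2.21 = 0.216
CG28518: ΔΔCt = (25.55−14.52) − (26.80−15.39) = 11.03 − 11.41 = -0.38; fold change = 2^0.38 = 1.301
CG3855 has the largest |ΔΔCt| = 2.21.

0.216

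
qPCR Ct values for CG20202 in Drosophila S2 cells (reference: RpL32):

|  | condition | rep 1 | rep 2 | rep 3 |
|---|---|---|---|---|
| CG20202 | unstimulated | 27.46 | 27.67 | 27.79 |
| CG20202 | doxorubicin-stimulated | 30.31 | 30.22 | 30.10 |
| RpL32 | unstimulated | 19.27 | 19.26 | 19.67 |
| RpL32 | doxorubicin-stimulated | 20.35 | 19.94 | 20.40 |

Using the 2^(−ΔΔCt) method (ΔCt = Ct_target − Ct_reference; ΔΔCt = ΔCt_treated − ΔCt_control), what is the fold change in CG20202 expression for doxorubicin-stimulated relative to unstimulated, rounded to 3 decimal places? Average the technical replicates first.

0.299

Mean Ct: CG20202 unstimulated 27.640; CG20202 doxorubicin-stimulated 30.210; RpL32 unstimulated 19.400; RpL32 doxorubicin-stimulated 20.230
ΔCt(unstimulated) = 27.640 − 19.400 = 8.240
ΔCt(doxorubicin-stimulated) = 30.210 − 20.230 = 9.980
ΔΔCt = 9.980 − 8.240 = 1.740
Fold change = 2^(−1.740) = 0.2994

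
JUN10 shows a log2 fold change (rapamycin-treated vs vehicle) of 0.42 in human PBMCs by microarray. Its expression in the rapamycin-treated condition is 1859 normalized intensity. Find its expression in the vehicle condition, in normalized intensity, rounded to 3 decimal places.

Fold change = 2^(0.42) = 1.3379
vehicle expression = 1859 / 1.3379 = 1389.462

1389.462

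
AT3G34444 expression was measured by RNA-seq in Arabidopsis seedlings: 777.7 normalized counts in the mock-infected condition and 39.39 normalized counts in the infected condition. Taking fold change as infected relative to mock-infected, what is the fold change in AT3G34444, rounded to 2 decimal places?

Fold change = 39.39 / 777.7 = 0.051
AT3G34444 is downregulated.

0.05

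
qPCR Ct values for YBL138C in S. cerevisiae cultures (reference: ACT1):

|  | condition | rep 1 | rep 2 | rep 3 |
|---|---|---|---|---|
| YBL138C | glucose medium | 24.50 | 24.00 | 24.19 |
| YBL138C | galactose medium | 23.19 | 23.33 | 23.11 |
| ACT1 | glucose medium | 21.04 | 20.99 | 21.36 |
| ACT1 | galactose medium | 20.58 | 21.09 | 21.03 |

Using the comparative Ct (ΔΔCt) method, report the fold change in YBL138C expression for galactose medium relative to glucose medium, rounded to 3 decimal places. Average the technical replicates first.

Mean Ct: YBL138C glucose medium 24.230; YBL138C galactose medium 23.210; ACT1 glucose medium 21.130; ACT1 galactose medium 20.900
ΔCt(glucose medium) = 24.230 − 21.130 = 3.100
ΔCt(galactose medium) = 23.210 − 20.900 = 2.310
ΔΔCt = 2.310 − 3.100 = -0.790
Fold change = 2^(−(-0.790)) = 2^0.790 = 1.7291

1.729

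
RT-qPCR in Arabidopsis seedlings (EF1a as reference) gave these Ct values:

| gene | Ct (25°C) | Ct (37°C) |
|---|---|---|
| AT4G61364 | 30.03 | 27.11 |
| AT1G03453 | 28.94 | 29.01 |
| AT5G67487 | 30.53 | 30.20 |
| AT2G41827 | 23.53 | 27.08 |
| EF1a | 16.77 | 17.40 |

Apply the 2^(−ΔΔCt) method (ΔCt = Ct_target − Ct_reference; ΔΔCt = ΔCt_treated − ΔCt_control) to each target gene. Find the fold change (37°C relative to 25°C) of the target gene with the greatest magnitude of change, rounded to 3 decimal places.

11.713

AT4G61364: ΔΔCt = (27.11−17.40) − (30.03−16.77) = 9.71 − 13.26 = -3.55; fold change = 2^3.55 = 11.713
AT1G03453: ΔΔCt = (29.01−17.40) − (28.94−16.77) = 11.61 − 12.17 = -0.56; fold change = 2^0.56 = 1.474
AT5G67487: ΔΔCt = (30.20−17.40) − (30.53−16.77) = 12.80 − 13.76 = -0.96; fold change = 2^0.96 = 1.945
AT2G41827: ΔΔCt = (27.08−17.40) − (23.53−16.77) = 9.68 − 6.76 = 2.92; fold change = 2^-2.92 = 0.132
AT4G61364 has the largest |ΔΔCt| = 3.55.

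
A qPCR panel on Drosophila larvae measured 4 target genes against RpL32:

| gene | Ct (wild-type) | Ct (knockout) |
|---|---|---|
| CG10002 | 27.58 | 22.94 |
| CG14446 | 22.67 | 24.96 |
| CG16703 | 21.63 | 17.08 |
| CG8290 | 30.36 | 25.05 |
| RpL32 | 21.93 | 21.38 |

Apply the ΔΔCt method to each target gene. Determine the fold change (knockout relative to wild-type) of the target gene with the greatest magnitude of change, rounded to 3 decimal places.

CG10002: ΔΔCt = (22.94−21.38) − (27.58−21.93) = 1.56 − 5.65 = -4.09; fold change = 2^4.09 = 17.030
CG14446: ΔΔCt = (24.96−21.38) − (22.67−21.93) = 3.58 − 0.74 = 2.84; fold change = 2^-2.84 = 0.140
CG16703: ΔΔCt = (17.08−21.38) − (21.63−21.93) = -4.30 − (-0.30) = -4.00; fold change = 2^4.00 = 16.000
CG8290: ΔΔCt = (25.05−21.38) − (30.36−21.93) = 3.67 − 8.43 = -4.76; fold change = 2^4.76 = 27.096
CG8290 has the largest |ΔΔCt| = 4.76.

27.096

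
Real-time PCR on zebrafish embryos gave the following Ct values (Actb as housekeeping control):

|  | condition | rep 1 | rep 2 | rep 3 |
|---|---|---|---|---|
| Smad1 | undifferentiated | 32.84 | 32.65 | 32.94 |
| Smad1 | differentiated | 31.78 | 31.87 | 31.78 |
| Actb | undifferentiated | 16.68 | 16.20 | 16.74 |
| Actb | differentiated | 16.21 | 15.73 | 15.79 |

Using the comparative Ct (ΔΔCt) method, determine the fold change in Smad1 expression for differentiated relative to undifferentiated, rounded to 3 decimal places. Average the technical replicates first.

Mean Ct: Smad1 undifferentiated 32.810; Smad1 differentiated 31.810; Actb undifferentiated 16.540; Actb differentiated 15.910
ΔCt(undifferentiated) = 32.810 − 16.540 = 16.270
ΔCt(differentiated) = 31.810 − 15.910 = 15.900
ΔΔCt = 15.900 − 16.270 = -0.370
Fold change = 2^(−(-0.370)) = 2^0.370 = 1.2924

1.292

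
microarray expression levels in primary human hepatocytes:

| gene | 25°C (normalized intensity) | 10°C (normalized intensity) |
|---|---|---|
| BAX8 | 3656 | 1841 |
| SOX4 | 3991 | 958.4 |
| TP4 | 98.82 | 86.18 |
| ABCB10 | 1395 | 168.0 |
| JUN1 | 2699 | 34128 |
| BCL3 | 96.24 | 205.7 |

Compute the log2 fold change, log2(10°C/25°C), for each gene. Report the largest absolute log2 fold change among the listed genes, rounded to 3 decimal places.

3.660

log2(1841/3656) = -0.990  (BAX8)
log2(958.4/3991) = -2.058  (SOX4)
log2(86.18/98.82) = -0.197  (TP4)
log2(168.0/1395) = -3.054  (ABCB10)
log2(34128/2699) = 3.660  (JUN1)
log2(205.7/96.24) = 1.096  (BCL3)
The largest magnitude belongs to JUN1.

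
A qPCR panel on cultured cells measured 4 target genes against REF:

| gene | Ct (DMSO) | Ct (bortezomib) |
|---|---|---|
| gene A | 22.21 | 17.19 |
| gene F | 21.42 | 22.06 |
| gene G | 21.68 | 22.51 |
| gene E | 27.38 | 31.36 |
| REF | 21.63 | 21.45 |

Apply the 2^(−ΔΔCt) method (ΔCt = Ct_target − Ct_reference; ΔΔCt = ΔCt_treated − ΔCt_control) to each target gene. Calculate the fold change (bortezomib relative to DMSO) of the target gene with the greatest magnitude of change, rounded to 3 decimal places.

gene A: ΔΔCt = (17.19−21.45) − (22.21−21.63) = -4.26 − 0.58 = -4.84; fold change = 2^4.84 = 28.641
gene F: ΔΔCt = (22.06−21.45) − (21.42−21.63) = 0.61 − (-0.21) = 0.82; fold change = 2^-0.82 = 0.566
gene G: ΔΔCt = (22.51−21.45) − (21.68−21.63) = 1.06 − 0.05 = 1.01; fold change = 2^-1.01 = 0.497
gene E: ΔΔCt = (31.36−21.45) − (27.38−21.63) = 9.91 − 5.75 = 4.16; fold change = 2^-4.16 = 0.056
gene A has the largest |ΔΔCt| = 4.84.

28.641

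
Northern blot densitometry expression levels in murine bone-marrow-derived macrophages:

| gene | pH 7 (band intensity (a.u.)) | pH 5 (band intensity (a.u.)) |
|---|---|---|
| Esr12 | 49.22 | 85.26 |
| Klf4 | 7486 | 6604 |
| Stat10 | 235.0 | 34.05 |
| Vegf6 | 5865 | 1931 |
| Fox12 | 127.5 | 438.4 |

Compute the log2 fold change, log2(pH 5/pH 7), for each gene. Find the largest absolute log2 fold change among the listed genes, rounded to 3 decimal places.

2.787

log2(85.26/49.22) = 0.793  (Esr12)
log2(6604/7486) = -0.181  (Klf4)
log2(34.05/235.0) = -2.787  (Stat10)
log2(1931/5865) = -1.603  (Vegf6)
log2(438.4/127.5) = 1.782  (Fox12)
The largest magnitude belongs to Stat10.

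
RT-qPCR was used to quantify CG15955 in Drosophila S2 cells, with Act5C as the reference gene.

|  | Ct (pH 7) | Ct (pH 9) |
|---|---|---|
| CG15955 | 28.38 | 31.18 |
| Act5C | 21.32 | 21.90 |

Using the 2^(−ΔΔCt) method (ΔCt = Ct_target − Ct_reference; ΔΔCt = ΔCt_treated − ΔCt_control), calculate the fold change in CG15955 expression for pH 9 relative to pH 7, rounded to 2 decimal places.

ΔCt(pH 7) = 28.380 − 21.320 = 7.060
ΔCt(pH 9) = 31.180 − 21.900 = 9.280
ΔΔCt = 9.280 − 7.060 = 2.220
Fold change = 2^(−2.220) = 0.215

0.21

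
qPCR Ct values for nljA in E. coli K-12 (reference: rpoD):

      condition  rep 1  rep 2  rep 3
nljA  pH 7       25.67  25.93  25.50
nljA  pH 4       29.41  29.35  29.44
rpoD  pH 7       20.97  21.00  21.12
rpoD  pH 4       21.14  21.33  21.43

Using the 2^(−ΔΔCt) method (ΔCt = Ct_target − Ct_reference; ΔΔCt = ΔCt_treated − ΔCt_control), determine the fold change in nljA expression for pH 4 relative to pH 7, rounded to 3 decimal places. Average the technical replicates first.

Mean Ct: nljA pH 7 25.700; nljA pH 4 29.400; rpoD pH 7 21.030; rpoD pH 4 21.300
ΔCt(pH 7) = 25.700 − 21.030 = 4.670
ΔCt(pH 4) = 29.400 − 21.300 = 8.100
ΔΔCt = 8.100 − 4.670 = 3.430
Fold change = 2^(−3.430) = 0.0928

0.093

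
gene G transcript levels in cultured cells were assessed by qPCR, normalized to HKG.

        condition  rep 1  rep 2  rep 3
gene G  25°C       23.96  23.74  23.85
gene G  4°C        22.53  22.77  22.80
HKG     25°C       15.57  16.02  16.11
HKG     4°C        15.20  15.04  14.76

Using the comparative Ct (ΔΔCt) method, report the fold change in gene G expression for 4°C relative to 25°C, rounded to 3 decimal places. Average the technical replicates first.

1.189

Mean Ct: gene G 25°C 23.850; gene G 4°C 22.700; HKG 25°C 15.900; HKG 4°C 15.000
ΔCt(25°C) = 23.850 − 15.900 = 7.950
ΔCt(4°C) = 22.700 − 15.000 = 7.700
ΔΔCt = 7.700 − 7.950 = -0.250
Fold change = 2^(−(-0.250)) = 2^0.250 = 1.1892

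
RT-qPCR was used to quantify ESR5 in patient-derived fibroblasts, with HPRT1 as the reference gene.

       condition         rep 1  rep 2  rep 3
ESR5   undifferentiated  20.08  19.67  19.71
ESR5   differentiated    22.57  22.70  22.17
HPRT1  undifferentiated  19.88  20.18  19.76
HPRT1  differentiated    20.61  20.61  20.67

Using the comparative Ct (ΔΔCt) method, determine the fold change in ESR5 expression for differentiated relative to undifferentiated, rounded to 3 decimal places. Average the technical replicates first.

0.255

Mean Ct: ESR5 undifferentiated 19.820; ESR5 differentiated 22.480; HPRT1 undifferentiated 19.940; HPRT1 differentiated 20.630
ΔCt(undifferentiated) = 19.820 − 19.940 = -0.120
ΔCt(differentiated) = 22.480 − 20.630 = 1.850
ΔΔCt = 1.850 − (-0.120) = 1.970
Fold change = 2^(−1.970) = 0.2553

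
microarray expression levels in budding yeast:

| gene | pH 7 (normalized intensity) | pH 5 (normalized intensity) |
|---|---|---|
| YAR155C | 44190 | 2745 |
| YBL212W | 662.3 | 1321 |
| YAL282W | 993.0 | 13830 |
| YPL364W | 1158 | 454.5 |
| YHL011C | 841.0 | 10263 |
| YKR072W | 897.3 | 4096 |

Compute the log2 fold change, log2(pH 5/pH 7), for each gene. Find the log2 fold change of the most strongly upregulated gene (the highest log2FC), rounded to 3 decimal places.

3.800

log2(2745/44190) = -4.009  (YAR155C)
log2(1321/662.3) = 0.996  (YBL212W)
log2(13830/993.0) = 3.800  (YAL282W)
log2(454.5/1158) = -1.349  (YPL364W)
log2(10263/841.0) = 3.609  (YHL011C)
log2(4096/897.3) = 2.191  (YKR072W)
YAL282W is most strongly upregulated.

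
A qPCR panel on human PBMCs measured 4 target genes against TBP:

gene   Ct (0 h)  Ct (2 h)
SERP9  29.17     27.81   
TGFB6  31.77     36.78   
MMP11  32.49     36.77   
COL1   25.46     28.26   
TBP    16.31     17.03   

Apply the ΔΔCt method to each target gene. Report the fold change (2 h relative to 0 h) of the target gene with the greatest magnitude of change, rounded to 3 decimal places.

0.051

SERP9: ΔΔCt = (27.81−17.03) − (29.17−16.31) = 10.78 − 12.86 = -2.08; fold change = 2^2.08 = 4.228
TGFB6: ΔΔCt = (36.78−17.03) − (31.77−16.31) = 19.75 − 15.46 = 4.29; fold change = 2^-4.29 = 0.051
MMP11: ΔΔCt = (36.77−17.03) − (32.49−16.31) = 19.74 − 16.18 = 3.56; fold change = 2^-3.56 = 0.085
COL1: ΔΔCt = (28.26−17.03) − (25.46−16.31) = 11.23 − 9.15 = 2.08; fold change = 2^-2.08 = 0.237
TGFB6 has the largest |ΔΔCt| = 4.29.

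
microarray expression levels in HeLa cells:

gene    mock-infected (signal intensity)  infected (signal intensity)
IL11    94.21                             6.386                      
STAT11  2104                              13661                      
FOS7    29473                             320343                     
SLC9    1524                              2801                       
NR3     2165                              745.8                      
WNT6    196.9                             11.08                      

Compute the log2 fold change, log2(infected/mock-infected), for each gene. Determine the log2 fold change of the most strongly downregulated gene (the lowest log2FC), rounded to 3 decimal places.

log2(6.386/94.21) = -3.883  (IL11)
log2(13661/2104) = 2.699  (STAT11)
log2(320343/29473) = 3.442  (FOS7)
log2(2801/1524) = 0.878  (SLC9)
log2(745.8/2165) = -1.538  (NR3)
log2(11.08/196.9) = -4.151  (WNT6)
WNT6 is most strongly downregulated.

-4.151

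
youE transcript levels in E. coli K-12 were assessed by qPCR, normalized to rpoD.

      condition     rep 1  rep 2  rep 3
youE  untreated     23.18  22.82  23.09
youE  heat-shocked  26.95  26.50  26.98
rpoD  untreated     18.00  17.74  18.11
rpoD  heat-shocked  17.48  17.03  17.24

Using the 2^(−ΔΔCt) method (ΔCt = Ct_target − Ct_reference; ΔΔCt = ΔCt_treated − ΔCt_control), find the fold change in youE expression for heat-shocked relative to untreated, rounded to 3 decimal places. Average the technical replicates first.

Mean Ct: youE untreated 23.030; youE heat-shocked 26.810; rpoD untreated 17.950; rpoD heat-shocked 17.250
ΔCt(untreated) = 23.030 − 17.950 = 5.080
ΔCt(heat-shocked) = 26.810 − 17.250 = 9.560
ΔΔCt = 9.560 − 5.080 = 4.480
Fold change = 2^(−4.480) = 0.0448

0.045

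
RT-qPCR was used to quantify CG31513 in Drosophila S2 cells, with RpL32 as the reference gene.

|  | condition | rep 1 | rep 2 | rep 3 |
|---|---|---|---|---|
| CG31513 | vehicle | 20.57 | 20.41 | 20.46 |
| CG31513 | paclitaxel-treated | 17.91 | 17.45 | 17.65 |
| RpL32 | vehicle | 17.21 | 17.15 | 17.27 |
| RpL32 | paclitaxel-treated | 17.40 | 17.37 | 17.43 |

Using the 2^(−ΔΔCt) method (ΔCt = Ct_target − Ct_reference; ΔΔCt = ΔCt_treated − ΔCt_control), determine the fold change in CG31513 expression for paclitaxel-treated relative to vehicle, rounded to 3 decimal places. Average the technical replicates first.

8.000

Mean Ct: CG31513 vehicle 20.480; CG31513 paclitaxel-treated 17.670; RpL32 vehicle 17.210; RpL32 paclitaxel-treated 17.400
ΔCt(vehicle) = 20.480 − 17.210 = 3.270
ΔCt(paclitaxel-treated) = 17.670 − 17.400 = 0.270
ΔΔCt = 0.270 − 3.270 = -3.000
Fold change = 2^(−(-3.000)) = 2^3.000 = 8.0000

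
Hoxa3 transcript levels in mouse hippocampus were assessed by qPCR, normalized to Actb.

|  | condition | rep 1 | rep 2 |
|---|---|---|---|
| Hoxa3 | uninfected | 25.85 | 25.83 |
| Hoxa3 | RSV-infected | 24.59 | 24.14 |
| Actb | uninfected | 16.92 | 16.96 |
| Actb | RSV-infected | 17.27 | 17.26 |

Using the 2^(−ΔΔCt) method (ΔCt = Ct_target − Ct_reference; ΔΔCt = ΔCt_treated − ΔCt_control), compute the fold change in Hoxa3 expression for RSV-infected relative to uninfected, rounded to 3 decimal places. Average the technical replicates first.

3.482

Mean Ct: Hoxa3 uninfected 25.840; Hoxa3 RSV-infected 24.365; Actb uninfected 16.940; Actb RSV-infected 17.265
ΔCt(uninfected) = 25.840 − 16.940 = 8.900
ΔCt(RSV-infected) = 24.365 − 17.265 = 7.100
ΔΔCt = 7.100 − 8.900 = -1.800
Fold change = 2^(−(-1.800)) = 2^1.800 = 3.4822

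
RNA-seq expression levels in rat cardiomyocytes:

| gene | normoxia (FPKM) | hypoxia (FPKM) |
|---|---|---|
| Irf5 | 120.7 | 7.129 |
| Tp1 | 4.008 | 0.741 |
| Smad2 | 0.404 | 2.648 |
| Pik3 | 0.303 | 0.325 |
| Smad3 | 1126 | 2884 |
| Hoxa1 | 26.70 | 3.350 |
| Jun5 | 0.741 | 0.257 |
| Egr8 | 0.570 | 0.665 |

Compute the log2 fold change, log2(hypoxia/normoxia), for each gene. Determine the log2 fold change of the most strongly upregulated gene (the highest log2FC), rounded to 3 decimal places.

2.712

log2(7.129/120.7) = -4.082  (Irf5)
log2(0.741/4.008) = -2.435  (Tp1)
log2(2.648/0.404) = 2.712  (Smad2)
log2(0.325/0.303) = 0.101  (Pik3)
log2(2884/1126) = 1.357  (Smad3)
log2(3.350/26.70) = -2.995  (Hoxa1)
log2(0.257/0.741) = -1.528  (Jun5)
log2(0.665/0.570) = 0.222  (Egr8)
Smad2 is most strongly upregulated.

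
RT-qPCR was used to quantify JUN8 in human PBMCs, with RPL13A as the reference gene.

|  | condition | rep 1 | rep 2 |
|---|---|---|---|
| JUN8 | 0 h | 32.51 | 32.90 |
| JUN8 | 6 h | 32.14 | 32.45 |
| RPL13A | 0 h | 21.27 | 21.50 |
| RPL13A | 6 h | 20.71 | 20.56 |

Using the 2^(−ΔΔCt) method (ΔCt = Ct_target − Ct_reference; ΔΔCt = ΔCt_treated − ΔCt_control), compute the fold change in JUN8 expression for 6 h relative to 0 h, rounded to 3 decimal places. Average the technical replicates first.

Mean Ct: JUN8 0 h 32.705; JUN8 6 h 32.295; RPL13A 0 h 21.385; RPL13A 6 h 20.635
ΔCt(0 h) = 32.705 − 21.385 = 11.320
ΔCt(6 h) = 32.295 − 20.635 = 11.660
ΔΔCt = 11.660 − 11.320 = 0.340
Fold change = 2^(−0.340) = 0.7900

0.790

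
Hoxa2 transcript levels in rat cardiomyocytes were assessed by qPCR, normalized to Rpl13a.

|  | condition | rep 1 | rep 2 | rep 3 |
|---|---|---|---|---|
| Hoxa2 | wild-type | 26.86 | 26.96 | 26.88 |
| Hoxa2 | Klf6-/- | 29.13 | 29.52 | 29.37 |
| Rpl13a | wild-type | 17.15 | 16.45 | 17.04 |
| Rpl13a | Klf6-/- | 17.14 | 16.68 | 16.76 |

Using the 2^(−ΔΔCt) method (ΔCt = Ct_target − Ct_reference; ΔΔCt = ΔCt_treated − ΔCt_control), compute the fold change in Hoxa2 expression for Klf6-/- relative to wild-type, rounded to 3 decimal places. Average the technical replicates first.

Mean Ct: Hoxa2 wild-type 26.900; Hoxa2 Klf6-/- 29.340; Rpl13a wild-type 16.880; Rpl13a Klf6-/- 16.860
ΔCt(wild-type) = 26.900 − 16.880 = 10.020
ΔCt(Klf6-/-) = 29.340 − 16.860 = 12.480
ΔΔCt = 12.480 − 10.020 = 2.460
Fold change = 2^(−2.460) = 0.1817

0.182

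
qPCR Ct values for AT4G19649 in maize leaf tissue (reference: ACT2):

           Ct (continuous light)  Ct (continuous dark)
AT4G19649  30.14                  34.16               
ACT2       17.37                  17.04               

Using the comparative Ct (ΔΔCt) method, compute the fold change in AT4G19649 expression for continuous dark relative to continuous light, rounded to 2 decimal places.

ΔCt(continuous light) = 30.140 − 17.370 = 12.770
ΔCt(continuous dark) = 34.160 − 17.040 = 17.120
ΔΔCt = 17.120 − 12.770 = 4.350
Fold change = 2^(−4.350) = 0.049

0.05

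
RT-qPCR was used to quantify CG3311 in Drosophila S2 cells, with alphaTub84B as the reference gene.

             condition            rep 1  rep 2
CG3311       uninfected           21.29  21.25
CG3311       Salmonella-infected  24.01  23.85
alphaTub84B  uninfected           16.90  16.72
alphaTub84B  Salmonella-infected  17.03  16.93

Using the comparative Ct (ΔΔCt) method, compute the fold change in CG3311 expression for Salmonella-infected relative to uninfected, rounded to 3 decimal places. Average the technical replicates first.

0.178

Mean Ct: CG3311 uninfected 21.270; CG3311 Salmonella-infected 23.930; alphaTub84B uninfected 16.810; alphaTub84B Salmonella-infected 16.980
ΔCt(uninfected) = 21.270 − 16.810 = 4.460
ΔCt(Salmonella-infected) = 23.930 − 16.980 = 6.950
ΔΔCt = 6.950 − 4.460 = 2.490
Fold change = 2^(−2.490) = 0.1780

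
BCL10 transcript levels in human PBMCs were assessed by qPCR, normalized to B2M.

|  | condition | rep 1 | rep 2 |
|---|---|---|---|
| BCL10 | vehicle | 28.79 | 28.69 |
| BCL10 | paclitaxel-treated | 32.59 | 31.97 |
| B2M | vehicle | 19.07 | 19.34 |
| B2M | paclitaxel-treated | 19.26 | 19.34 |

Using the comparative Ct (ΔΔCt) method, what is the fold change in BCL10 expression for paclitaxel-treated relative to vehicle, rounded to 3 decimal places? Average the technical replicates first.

0.092

Mean Ct: BCL10 vehicle 28.740; BCL10 paclitaxel-treated 32.280; B2M vehicle 19.205; B2M paclitaxel-treated 19.300
ΔCt(vehicle) = 28.740 − 19.205 = 9.535
ΔCt(paclitaxel-treated) = 32.280 − 19.300 = 12.980
ΔΔCt = 12.980 − 9.535 = 3.445
Fold change = 2^(−3.445) = 0.0918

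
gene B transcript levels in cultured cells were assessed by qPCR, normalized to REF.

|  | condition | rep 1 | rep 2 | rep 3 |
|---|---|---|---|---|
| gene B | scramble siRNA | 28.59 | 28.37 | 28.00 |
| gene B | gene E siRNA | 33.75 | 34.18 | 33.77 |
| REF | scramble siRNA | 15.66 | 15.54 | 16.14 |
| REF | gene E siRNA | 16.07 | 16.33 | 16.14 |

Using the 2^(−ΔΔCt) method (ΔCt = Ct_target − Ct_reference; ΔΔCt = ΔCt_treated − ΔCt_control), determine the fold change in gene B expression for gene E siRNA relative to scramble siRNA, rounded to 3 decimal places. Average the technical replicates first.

Mean Ct: gene B scramble siRNA 28.320; gene B gene E siRNA 33.900; REF scramble siRNA 15.780; REF gene E siRNA 16.180
ΔCt(scramble siRNA) = 28.320 − 15.780 = 12.540
ΔCt(gene E siRNA) = 33.900 − 16.180 = 17.720
ΔΔCt = 17.720 − 12.540 = 5.180
Fold change = 2^(−5.180) = 0.0276

0.028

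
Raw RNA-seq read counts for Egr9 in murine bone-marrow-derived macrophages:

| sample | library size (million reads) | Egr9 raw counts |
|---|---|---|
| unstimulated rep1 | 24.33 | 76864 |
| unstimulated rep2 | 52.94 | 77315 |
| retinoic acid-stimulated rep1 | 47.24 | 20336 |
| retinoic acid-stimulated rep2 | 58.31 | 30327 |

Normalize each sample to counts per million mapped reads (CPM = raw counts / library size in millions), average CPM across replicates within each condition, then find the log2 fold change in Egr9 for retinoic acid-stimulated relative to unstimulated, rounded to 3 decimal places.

CPM(unstimulated rep1) = 76864 / 24.33 = 3159.2273
CPM(unstimulated rep2) = 77315 / 52.94 = 1460.4269
CPM(retinoic acid-stimulated rep1) = 20336 / 47.24 = 430.4826
CPM(retinoic acid-stimulated rep2) = 30327 / 58.31 = 520.0995
mean CPM(unstimulated) = 2309.8271; mean CPM(retinoic acid-stimulated) = 475.2911
Fold change = 475.2911 / 2309.8271 = 0.20577
log2(0.20577) = -2.2809

-2.281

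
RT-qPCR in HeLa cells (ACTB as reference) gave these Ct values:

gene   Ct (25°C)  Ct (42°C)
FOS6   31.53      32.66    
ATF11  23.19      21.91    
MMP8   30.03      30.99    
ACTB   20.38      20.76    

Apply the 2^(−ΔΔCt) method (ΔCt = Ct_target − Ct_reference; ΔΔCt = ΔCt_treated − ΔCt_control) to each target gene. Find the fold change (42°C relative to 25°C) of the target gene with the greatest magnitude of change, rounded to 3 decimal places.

3.160

FOS6: ΔΔCt = (32.66−20.76) − (31.53−20.38) = 11.90 − 11.15 = 0.75; fold change = 2^-0.75 = 0.595
ATF11: ΔΔCt = (21.91−20.76) − (23.19−20.38) = 1.15 − 2.81 = -1.66; fold change = 2^1.66 = 3.160
MMP8: ΔΔCt = (30.99−20.76) − (30.03−20.38) = 10.23 − 9.65 = 0.58; fold change = 2^-0.58 = 0.669
ATF11 has the largest |ΔΔCt| = 1.66.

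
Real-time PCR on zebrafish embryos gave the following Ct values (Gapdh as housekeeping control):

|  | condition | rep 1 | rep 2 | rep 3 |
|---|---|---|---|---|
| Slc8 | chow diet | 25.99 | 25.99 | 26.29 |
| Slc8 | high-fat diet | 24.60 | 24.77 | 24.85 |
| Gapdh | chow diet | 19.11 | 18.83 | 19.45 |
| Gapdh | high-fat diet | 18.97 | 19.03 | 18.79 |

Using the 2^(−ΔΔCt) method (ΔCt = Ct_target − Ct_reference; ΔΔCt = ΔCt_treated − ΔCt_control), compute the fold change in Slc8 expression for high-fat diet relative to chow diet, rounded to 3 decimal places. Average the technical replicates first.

Mean Ct: Slc8 chow diet 26.090; Slc8 high-fat diet 24.740; Gapdh chow diet 19.130; Gapdh high-fat diet 18.930
ΔCt(chow diet) = 26.090 − 19.130 = 6.960
ΔCt(high-fat diet) = 24.740 − 18.930 = 5.810
ΔΔCt = 5.810 − 6.960 = -1.150
Fold change = 2^(−(-1.150)) = 2^1.150 = 2.2191

2.219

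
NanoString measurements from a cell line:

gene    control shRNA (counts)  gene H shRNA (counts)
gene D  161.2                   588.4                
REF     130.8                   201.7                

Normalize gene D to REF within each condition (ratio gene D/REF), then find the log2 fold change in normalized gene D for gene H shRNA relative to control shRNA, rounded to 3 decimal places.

1.243

gene D/REF (control shRNA) = 161.2 / 130.8 = 1.2324
gene D/REF (gene H shRNA) = 588.4 / 201.7 = 2.9172
Fold change = 2.9172 / 1.2324 = 2.3671
log2(2.3671) = 1.2431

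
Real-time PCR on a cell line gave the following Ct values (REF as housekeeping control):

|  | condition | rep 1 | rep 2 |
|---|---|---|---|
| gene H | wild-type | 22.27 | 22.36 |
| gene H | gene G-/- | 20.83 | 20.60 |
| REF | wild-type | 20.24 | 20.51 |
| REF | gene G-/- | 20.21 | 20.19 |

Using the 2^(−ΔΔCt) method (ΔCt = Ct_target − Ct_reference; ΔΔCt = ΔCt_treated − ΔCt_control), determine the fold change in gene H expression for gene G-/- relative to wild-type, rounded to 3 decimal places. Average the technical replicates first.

Mean Ct: gene H wild-type 22.315; gene H gene G-/- 20.715; REF wild-type 20.375; REF gene G-/- 20.200
ΔCt(wild-type) = 22.315 − 20.375 = 1.940
ΔCt(gene G-/-) = 20.715 − 20.200 = 0.515
ΔΔCt = 0.515 − 1.940 = -1.425
Fold change = 2^(−(-1.425)) = 2^1.425 = 2.6851

2.685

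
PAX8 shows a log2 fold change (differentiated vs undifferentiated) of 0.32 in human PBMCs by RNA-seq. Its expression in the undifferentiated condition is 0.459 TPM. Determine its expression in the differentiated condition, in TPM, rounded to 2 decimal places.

0.57

Fold change = 2^(0.32) = 1.2483
differentiated expression = 0.459 × 1.2483 = 0.57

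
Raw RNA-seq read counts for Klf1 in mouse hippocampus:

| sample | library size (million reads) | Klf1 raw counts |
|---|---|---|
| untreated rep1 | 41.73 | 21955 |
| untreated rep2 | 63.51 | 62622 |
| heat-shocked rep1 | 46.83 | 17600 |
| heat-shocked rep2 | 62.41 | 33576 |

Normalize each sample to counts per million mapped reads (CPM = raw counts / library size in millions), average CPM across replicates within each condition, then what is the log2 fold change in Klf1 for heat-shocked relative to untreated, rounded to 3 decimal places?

-0.727

CPM(untreated rep1) = 21955 / 41.73 = 526.1203
CPM(untreated rep2) = 62622 / 63.51 = 986.0179
CPM(heat-shocked rep1) = 17600 / 46.83 = 375.8275
CPM(heat-shocked rep2) = 33576 / 62.41 = 537.9907
mean CPM(untreated) = 756.0691; mean CPM(heat-shocked) = 456.9091
Fold change = 456.9091 / 756.0691 = 0.60432
log2(0.60432) = -0.7266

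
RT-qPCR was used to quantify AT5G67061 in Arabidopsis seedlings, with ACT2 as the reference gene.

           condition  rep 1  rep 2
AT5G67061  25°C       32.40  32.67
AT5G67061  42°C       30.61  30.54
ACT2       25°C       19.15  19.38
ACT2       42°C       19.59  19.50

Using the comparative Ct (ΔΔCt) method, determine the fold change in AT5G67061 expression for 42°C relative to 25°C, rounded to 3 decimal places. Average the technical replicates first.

Mean Ct: AT5G67061 25°C 32.535; AT5G67061 42°C 30.575; ACT2 25°C 19.265; ACT2 42°C 19.545
ΔCt(25°C) = 32.535 − 19.265 = 13.270
ΔCt(42°C) = 30.575 − 19.545 = 11.030
ΔΔCt = 11.030 − 13.270 = -2.240
Fold change = 2^(−(-2.240)) = 2^2.240 = 4.7240

4.724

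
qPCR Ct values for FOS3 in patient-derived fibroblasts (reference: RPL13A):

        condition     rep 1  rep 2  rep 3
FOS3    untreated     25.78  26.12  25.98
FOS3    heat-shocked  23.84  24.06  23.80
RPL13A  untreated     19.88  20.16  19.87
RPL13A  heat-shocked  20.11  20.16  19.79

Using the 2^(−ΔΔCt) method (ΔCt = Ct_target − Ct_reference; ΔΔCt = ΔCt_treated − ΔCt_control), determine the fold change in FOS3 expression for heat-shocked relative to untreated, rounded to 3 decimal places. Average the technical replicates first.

4.317

Mean Ct: FOS3 untreated 25.960; FOS3 heat-shocked 23.900; RPL13A untreated 19.970; RPL13A heat-shocked 20.020
ΔCt(untreated) = 25.960 − 19.970 = 5.990
ΔCt(heat-shocked) = 23.900 − 20.020 = 3.880
ΔΔCt = 3.880 − 5.990 = -2.110
Fold change = 2^(−(-2.110)) = 2^2.110 = 4.3169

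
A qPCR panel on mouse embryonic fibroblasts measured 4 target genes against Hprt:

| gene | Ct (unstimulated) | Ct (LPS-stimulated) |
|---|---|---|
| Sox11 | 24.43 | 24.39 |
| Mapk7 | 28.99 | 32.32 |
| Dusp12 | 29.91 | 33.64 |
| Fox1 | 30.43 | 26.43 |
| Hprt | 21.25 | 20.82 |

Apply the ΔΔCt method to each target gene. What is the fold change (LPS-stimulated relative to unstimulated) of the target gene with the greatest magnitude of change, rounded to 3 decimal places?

Sox11: ΔΔCt = (24.39−20.82) − (24.43−21.25) = 3.57 − 3.18 = 0.39; fold change = 2^-0.39 = 0.763
Mapk7: ΔΔCt = (32.32−20.82) − (28.99−21.25) = 11.50 − 7.74 = 3.76; fold change = 2^-3.76 = 0.074
Dusp12: ΔΔCt = (33.64−20.82) − (29.91−21.25) = 12.82 − 8.66 = 4.16; fold change = 2^-4.16 = 0.056
Fox1: ΔΔCt = (26.43−20.82) − (30.43−21.25) = 5.61 − 9.18 = -3.57; fold change = 2^3.57 = 11.876
Dusp12 has the largest |ΔΔCt| = 4.16.

0.056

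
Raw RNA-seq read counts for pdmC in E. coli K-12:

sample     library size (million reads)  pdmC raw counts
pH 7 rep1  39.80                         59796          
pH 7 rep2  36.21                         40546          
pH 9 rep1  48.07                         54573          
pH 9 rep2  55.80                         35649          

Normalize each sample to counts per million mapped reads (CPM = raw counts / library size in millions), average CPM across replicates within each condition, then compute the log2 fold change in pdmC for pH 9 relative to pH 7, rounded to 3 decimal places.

CPM(pH 7 rep1) = 59796 / 39.80 = 1502.4121
CPM(pH 7 rep2) = 40546 / 36.21 = 1119.7459
CPM(pH 9 rep1) = 54573 / 48.07 = 1135.2819
CPM(pH 9 rep2) = 35649 / 55.80 = 638.8710
mean CPM(pH 7) = 1311.0790; mean CPM(pH 9) = 887.0764
Fold change = 887.0764 / 1311.0790 = 0.67660
log2(0.67660) = -0.5636

-0.564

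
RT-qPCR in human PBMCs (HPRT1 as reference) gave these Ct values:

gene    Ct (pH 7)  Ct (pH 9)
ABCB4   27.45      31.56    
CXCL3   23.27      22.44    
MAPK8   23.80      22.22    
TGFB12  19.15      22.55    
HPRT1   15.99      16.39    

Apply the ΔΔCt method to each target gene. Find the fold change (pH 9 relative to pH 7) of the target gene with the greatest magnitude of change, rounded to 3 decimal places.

ABCB4: ΔΔCt = (31.56−16.39) − (27.45−15.99) = 15.17 − 11.46 = 3.71; fold change = 2^-3.71 = 0.076
CXCL3: ΔΔCt = (22.44−16.39) − (23.27−15.99) = 6.05 − 7.28 = -1.23; fold change = 2^1.23 = 2.346
MAPK8: ΔΔCt = (22.22−16.39) − (23.80−15.99) = 5.83 − 7.81 = -1.98; fold change = 2^1.98 = 3.945
TGFB12: ΔΔCt = (22.55−16.39) − (19.15−15.99) = 6.16 − 3.16 = 3.00; fold change = 2^-3.00 = 0.125
ABCB4 has the largest |ΔΔCt| = 3.71.

0.076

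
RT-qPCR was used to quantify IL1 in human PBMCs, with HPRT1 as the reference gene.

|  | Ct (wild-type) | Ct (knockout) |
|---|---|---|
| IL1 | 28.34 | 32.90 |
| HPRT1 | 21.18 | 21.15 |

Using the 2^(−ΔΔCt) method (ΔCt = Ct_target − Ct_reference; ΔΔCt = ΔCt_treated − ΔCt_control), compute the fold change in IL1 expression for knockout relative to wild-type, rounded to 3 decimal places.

0.042

ΔCt(wild-type) = 28.340 − 21.180 = 7.160
ΔCt(knockout) = 32.900 − 21.150 = 11.750
ΔΔCt = 11.750 − 7.160 = 4.590
Fold change = 2^(−4.590) = 0.0415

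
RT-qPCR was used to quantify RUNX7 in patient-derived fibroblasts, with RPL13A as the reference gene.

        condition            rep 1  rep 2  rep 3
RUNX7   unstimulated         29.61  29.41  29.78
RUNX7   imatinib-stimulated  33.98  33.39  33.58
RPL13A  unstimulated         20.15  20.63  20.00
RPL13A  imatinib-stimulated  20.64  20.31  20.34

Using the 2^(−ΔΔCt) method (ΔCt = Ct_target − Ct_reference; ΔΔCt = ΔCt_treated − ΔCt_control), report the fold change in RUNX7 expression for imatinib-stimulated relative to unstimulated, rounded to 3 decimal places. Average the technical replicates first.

Mean Ct: RUNX7 unstimulated 29.600; RUNX7 imatinib-stimulated 33.650; RPL13A unstimulated 20.260; RPL13A imatinib-stimulated 20.430
ΔCt(unstimulated) = 29.600 − 20.260 = 9.340
ΔCt(imatinib-stimulated) = 33.650 − 20.430 = 13.220
ΔΔCt = 13.220 − 9.340 = 3.880
Fold change = 2^(−3.880) = 0.0679

0.068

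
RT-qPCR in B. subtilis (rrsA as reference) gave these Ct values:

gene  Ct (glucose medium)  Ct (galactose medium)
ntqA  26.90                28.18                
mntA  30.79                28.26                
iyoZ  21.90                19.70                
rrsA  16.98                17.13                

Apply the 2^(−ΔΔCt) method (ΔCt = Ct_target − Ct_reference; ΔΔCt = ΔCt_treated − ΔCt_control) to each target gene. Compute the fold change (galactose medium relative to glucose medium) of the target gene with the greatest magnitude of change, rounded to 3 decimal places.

6.409

ntqA: ΔΔCt = (28.18−17.13) − (26.90−16.98) = 11.05 − 9.92 = 1.13; fold change = 2^-1.13 = 0.457
mntA: ΔΔCt = (28.26−17.13) − (30.79−16.98) = 11.13 − 13.81 = -2.68; fold change = 2^2.68 = 6.409
iyoZ: ΔΔCt = (19.70−17.13) − (21.90−16.98) = 2.57 − 4.92 = -2.35; fold change = 2^2.35 = 5.098
mntA has the largest |ΔΔCt| = 2.68.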